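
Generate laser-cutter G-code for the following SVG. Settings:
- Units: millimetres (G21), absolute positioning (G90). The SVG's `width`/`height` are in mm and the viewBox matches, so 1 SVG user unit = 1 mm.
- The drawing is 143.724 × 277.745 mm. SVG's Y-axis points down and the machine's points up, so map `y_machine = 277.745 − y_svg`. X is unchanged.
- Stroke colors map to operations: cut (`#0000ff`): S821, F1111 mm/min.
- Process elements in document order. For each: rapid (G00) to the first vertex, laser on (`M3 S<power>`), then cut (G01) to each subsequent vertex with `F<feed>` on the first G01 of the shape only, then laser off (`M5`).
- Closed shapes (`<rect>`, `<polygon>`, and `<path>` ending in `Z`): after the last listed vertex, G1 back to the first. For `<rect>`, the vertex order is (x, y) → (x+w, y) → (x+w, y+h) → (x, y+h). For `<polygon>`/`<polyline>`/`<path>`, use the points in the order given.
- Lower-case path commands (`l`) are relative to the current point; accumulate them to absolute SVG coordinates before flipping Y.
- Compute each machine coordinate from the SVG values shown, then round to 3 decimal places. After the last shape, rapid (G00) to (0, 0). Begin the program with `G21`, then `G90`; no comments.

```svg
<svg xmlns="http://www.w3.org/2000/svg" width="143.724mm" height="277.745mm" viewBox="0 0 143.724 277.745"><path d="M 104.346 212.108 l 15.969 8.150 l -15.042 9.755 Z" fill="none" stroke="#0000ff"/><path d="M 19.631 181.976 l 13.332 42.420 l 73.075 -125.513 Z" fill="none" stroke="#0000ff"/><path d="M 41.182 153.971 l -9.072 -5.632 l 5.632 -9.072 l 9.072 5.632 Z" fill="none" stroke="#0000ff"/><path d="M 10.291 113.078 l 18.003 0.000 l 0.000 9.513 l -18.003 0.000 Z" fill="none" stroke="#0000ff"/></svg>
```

G21
G90
G00 X104.346 Y65.637
M3 S821
G01 X120.315 Y57.487 F1111
G01 X105.273 Y47.732
G01 X104.346 Y65.637
M5
G00 X19.631 Y95.769
M3 S821
G01 X32.963 Y53.349 F1111
G01 X106.038 Y178.862
G01 X19.631 Y95.769
M5
G00 X41.182 Y123.774
M3 S821
G01 X32.110 Y129.406 F1111
G01 X37.742 Y138.478
G01 X46.814 Y132.846
G01 X41.182 Y123.774
M5
G00 X10.291 Y164.667
M3 S821
G01 X28.294 Y164.667 F1111
G01 X28.294 Y155.154
G01 X10.291 Y155.154
G01 X10.291 Y164.667
M5
G00 X0.000 Y0.000

1 u = 1 mm; y_m = 277.745 − y.

[1] `<path>` regular polygon, #0000ff→cut S821 F1111: (104.346,65.637) → (120.315,57.487) → (105.273,47.732) → (104.346,65.637) (closed)

[2] `<path>` closed polygon, #0000ff→cut S821 F1111: (19.631,95.769) → (32.963,53.349) → (106.038,178.862) → (19.631,95.769) (closed)

[3] `<path>` regular polygon, #0000ff→cut S821 F1111: (41.182,123.774) → (32.110,129.406) → (37.742,138.478) → (46.814,132.846) → (41.182,123.774) (closed)

[4] `<path>` rectangle, #0000ff→cut S821 F1111: (10.291,164.667) → (28.294,164.667) → (28.294,155.154) → (10.291,155.154) → (10.291,164.667) (closed)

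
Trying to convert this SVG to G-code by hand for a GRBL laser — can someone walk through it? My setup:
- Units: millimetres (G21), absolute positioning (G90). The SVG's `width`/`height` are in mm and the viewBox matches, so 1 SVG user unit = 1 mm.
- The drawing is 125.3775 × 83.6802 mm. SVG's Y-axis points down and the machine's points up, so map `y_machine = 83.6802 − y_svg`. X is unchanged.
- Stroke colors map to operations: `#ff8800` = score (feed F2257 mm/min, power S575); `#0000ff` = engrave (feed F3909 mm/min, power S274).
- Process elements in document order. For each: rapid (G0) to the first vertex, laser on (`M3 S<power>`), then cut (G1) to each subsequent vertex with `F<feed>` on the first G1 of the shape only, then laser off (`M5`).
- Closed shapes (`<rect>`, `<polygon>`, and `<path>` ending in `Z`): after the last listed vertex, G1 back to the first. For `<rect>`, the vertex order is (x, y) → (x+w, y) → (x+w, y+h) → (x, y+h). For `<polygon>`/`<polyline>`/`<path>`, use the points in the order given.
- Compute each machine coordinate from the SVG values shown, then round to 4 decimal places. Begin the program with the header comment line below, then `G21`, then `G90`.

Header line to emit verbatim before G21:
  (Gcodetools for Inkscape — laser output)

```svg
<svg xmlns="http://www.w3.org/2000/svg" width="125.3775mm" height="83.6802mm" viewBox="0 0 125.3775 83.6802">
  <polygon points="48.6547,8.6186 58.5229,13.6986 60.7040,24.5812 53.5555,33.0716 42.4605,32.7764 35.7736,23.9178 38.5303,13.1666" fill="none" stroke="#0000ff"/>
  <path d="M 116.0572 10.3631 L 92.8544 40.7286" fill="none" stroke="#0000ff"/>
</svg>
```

1 u = 1 mm; y_m = 83.6802 − y.

[1] `<polygon>` regular polygon, #0000ff→engrave S274 F3909: (48.6547,75.0616) → (58.5229,69.9816) → (60.7040,59.0990) → (53.5555,50.6086) → (42.4605,50.9038) → (35.7736,59.7624) → (38.5303,70.5136) → (48.6547,75.0616) (closed)

[2] `<path>` line segment, #0000ff→engrave S274 F3909: (116.0572,73.3171) → (92.8544,42.9516)

(Gcodetools for Inkscape — laser output)
G21
G90
G0 X48.6547 Y75.0616
M3 S274
G1 X58.5229 Y69.9816 F3909
G1 X60.7040 Y59.0990
G1 X53.5555 Y50.6086
G1 X42.4605 Y50.9038
G1 X35.7736 Y59.7624
G1 X38.5303 Y70.5136
G1 X48.6547 Y75.0616
M5
G0 X116.0572 Y73.3171
M3 S274
G1 X92.8544 Y42.9516 F3909
M5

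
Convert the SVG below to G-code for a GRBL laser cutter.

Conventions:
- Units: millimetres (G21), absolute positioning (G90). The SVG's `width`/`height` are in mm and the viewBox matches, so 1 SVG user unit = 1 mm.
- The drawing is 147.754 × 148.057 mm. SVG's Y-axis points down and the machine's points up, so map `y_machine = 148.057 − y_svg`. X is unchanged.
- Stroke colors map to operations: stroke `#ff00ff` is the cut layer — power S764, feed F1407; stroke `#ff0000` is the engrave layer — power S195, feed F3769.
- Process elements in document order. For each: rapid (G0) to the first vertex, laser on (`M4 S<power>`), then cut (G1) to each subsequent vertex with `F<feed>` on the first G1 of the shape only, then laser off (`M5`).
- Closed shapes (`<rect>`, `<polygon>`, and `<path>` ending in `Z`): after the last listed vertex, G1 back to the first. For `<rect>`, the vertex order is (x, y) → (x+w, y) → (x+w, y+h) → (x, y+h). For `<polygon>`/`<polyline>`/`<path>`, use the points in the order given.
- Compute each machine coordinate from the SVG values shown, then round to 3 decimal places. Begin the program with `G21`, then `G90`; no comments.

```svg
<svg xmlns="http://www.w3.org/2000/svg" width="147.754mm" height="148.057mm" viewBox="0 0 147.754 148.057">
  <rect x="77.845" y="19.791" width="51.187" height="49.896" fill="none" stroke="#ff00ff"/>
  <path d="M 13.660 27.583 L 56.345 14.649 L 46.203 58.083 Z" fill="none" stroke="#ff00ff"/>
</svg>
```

Since the viewBox matches the mm dimensions, user units are millimetres directly. The only transform is the Y-flip y_m = 148.057 − y_svg.

Shape 1 is a rectangle drawn with `<rect>`. Its stroke #ff00ff means cut at S764, F1407. After flipping Y the toolpath is (77.845,128.266) → (129.032,128.266) → (129.032,78.370) → (77.845,78.370) → (77.845,128.266), returning to the start.

Shape 2 is a regular polygon drawn with `<path>`. Its stroke #ff00ff means cut at S764, F1407. After flipping Y the toolpath is (13.660,120.474) → (56.345,133.408) → (46.203,89.974) → (13.660,120.474), returning to the start.

G21
G90
G0 X77.845 Y128.266
M4 S764
G1 X129.032 Y128.266 F1407
G1 X129.032 Y78.370
G1 X77.845 Y78.370
G1 X77.845 Y128.266
M5
G0 X13.660 Y120.474
M4 S764
G1 X56.345 Y133.408 F1407
G1 X46.203 Y89.974
G1 X13.660 Y120.474
M5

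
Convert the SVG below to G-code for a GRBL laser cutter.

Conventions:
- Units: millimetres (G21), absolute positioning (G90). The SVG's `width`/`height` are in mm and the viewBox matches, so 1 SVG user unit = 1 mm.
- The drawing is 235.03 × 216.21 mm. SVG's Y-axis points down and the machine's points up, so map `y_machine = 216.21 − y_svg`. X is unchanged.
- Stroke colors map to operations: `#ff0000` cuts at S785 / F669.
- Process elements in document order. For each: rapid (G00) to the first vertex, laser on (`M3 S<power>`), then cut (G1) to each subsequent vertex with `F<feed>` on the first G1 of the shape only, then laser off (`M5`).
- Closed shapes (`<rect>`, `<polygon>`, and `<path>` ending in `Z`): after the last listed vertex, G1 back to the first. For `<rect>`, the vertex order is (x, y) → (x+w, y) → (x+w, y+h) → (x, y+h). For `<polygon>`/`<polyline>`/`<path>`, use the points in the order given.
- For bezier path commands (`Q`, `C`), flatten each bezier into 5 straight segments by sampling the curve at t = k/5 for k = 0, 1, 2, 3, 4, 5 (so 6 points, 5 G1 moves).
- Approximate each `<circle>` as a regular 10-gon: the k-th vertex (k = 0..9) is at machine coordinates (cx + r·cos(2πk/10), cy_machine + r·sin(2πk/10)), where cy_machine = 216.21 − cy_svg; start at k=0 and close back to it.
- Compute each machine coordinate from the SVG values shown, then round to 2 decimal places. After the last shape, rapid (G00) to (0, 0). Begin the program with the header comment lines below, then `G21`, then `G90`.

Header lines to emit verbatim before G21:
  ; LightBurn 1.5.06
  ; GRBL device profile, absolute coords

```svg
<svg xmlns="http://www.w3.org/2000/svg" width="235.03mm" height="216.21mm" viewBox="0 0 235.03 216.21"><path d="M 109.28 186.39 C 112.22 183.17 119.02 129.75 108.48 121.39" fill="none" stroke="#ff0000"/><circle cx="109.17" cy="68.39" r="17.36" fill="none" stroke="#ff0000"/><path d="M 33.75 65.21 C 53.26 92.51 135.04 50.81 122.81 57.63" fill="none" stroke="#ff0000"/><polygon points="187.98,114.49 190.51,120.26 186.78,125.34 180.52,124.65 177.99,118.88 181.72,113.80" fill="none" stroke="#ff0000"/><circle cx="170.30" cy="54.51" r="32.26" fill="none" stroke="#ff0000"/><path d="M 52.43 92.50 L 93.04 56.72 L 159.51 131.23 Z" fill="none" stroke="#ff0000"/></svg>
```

; LightBurn 1.5.06
; GRBL device profile, absolute coords
G21
G90
G00 X109.28 Y29.82
M3 S785
G1 X111.34 Y37.01 F669
G1 X113.30 Y51.68
G1 X114.16 Y69.26
G1 X112.89 Y85.16
G1 X108.48 Y94.82
M5
G00 X126.53 Y147.82
M3 S785
G1 X123.21 Y158.02 F669
G1 X114.53 Y164.33
G1 X103.81 Y164.33
G1 X95.13 Y158.02
G1 X91.81 Y147.82
G1 X95.13 Y137.62
G1 X103.81 Y131.31
G1 X114.53 Y131.31
G1 X123.21 Y137.62
G1 X126.53 Y147.82
M5
G00 X33.75 Y151.00
M3 S785
G1 X51.68 Y141.96 F669
G1 X77.05 Y143.84
G1 X102.36 Y151.00
G1 X120.12 Y157.79
G1 X122.81 Y158.58
M5
G00 X187.98 Y101.72
M3 S785
G1 X190.51 Y95.95 F669
G1 X186.78 Y90.87
G1 X180.52 Y91.56
G1 X177.99 Y97.33
G1 X181.72 Y102.41
G1 X187.98 Y101.72
M5
G00 X202.56 Y161.70
M3 S785
G1 X196.40 Y180.66 F669
G1 X180.27 Y192.38
G1 X160.33 Y192.38
G1 X144.20 Y180.66
G1 X138.04 Y161.70
G1 X144.20 Y142.74
G1 X160.33 Y131.02
G1 X180.27 Y131.02
G1 X196.40 Y142.74
G1 X202.56 Y161.70
M5
G00 X52.43 Y123.71
M3 S785
G1 X93.04 Y159.49 F669
G1 X159.51 Y84.98
G1 X52.43 Y123.71
M5
G00 X0.00 Y0.00

Since the viewBox matches the mm dimensions, user units are millimetres directly. The only transform is the Y-flip y_m = 216.21 − y_svg.

Shape 1 is a cubic bezier drawn with `<path>`. Its stroke #ff0000 means cut at S785, F669. After flipping Y the toolpath is (109.28,29.82) → (111.34,37.01) → (113.30,51.68) → (114.16,69.26) → (112.89,85.16) → (108.48,94.82).

Shape 2 is a circle drawn with `<circle>`. Its stroke #ff0000 means cut at S785, F669. After flipping Y the toolpath is (126.53,147.82) → (123.21,158.02) → (114.53,164.33) → (103.81,164.33) → (95.13,158.02) → (91.81,147.82) → (95.13,137.62) → (103.81,131.31) → (114.53,131.31) → (123.21,137.62) → (126.53,147.82), returning to the start.

Shape 3 is a cubic bezier drawn with `<path>`. Its stroke #ff0000 means cut at S785, F669. After flipping Y the toolpath is (33.75,151.00) → (51.68,141.96) → (77.05,143.84) → (102.36,151.00) → (120.12,157.79) → (122.81,158.58).

Shape 4 is a regular polygon drawn with `<polygon>`. Its stroke #ff0000 means cut at S785, F669. After flipping Y the toolpath is (187.98,101.72) → (190.51,95.95) → (186.78,90.87) → (180.52,91.56) → (177.99,97.33) → (181.72,102.41) → (187.98,101.72), returning to the start.

Shape 5 is a circle drawn with `<circle>`. Its stroke #ff0000 means cut at S785, F669. After flipping Y the toolpath is (202.56,161.70) → (196.40,180.66) → (180.27,192.38) → (160.33,192.38) → (144.20,180.66) → (138.04,161.70) → (144.20,142.74) → (160.33,131.02) → (180.27,131.02) → (196.40,142.74) → (202.56,161.70), returning to the start.

Shape 6 is a closed polygon drawn with `<path>`. Its stroke #ff0000 means cut at S785, F669. After flipping Y the toolpath is (52.43,123.71) → (93.04,159.49) → (159.51,84.98) → (52.43,123.71), returning to the start.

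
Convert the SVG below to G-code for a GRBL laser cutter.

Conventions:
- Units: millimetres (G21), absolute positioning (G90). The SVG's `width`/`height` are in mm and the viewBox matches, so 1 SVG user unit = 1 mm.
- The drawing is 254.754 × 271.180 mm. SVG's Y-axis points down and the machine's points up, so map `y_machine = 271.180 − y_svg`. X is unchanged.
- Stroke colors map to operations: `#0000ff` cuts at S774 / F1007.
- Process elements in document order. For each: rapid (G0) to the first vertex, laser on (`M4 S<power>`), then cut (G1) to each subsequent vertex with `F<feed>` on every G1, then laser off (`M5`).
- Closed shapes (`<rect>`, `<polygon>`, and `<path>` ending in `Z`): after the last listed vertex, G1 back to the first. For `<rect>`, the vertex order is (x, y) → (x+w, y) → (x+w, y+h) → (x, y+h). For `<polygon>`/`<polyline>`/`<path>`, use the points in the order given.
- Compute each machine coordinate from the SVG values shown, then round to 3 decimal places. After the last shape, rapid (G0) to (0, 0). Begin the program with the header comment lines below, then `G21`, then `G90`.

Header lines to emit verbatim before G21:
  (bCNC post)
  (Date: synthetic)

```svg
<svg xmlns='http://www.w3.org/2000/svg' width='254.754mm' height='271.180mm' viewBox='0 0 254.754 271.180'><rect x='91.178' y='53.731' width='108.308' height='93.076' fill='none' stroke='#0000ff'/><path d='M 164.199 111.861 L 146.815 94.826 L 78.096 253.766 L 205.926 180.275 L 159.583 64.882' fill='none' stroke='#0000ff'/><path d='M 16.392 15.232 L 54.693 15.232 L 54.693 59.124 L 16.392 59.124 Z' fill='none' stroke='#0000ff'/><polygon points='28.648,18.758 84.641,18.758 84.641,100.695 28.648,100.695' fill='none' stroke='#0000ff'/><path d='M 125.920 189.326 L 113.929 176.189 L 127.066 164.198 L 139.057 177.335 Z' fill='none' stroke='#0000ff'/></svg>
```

viewBox `0 0 254.754 271.180` with mm width/height → 1 unit = 1 mm. Flip: y_m = 271.180 − y_svg.

**Shape 1** — `<rect>` rectangle, stroke `#0000ff` → cut (S774, F1007). Machine vertices: (91.178,217.449) → (199.486,217.449) → (199.486,124.373) → (91.178,124.373) → (91.178,217.449). Closed: final G1 returns to the first vertex.

**Shape 2** — `<path>` open polyline, stroke `#0000ff` → cut (S774, F1007). Machine vertices: (164.199,159.319) → (146.815,176.354) → (78.096,17.414) → (205.926,90.905) → (159.583,206.298). Open path.

**Shape 3** — `<path>` rectangle, stroke `#0000ff` → cut (S774, F1007). Machine vertices: (16.392,255.948) → (54.693,255.948) → (54.693,212.056) → (16.392,212.056) → (16.392,255.948). Closed: final G1 returns to the first vertex.

**Shape 4** — `<polygon>` rectangle, stroke `#0000ff` → cut (S774, F1007). Machine vertices: (28.648,252.422) → (84.641,252.422) → (84.641,170.485) → (28.648,170.485) → (28.648,252.422). Closed: final G1 returns to the first vertex.

**Shape 5** — `<path>` regular polygon, stroke `#0000ff` → cut (S774, F1007). Machine vertices: (125.920,81.854) → (113.929,94.991) → (127.066,106.982) → (139.057,93.845) → (125.920,81.854). Closed: final G1 returns to the first vertex.

(bCNC post)
(Date: synthetic)
G21
G90
G0 X91.178 Y217.449
M4 S774
G1 X199.486 Y217.449 F1007
G1 X199.486 Y124.373 F1007
G1 X91.178 Y124.373 F1007
G1 X91.178 Y217.449 F1007
M5
G0 X164.199 Y159.319
M4 S774
G1 X146.815 Y176.354 F1007
G1 X78.096 Y17.414 F1007
G1 X205.926 Y90.905 F1007
G1 X159.583 Y206.298 F1007
M5
G0 X16.392 Y255.948
M4 S774
G1 X54.693 Y255.948 F1007
G1 X54.693 Y212.056 F1007
G1 X16.392 Y212.056 F1007
G1 X16.392 Y255.948 F1007
M5
G0 X28.648 Y252.422
M4 S774
G1 X84.641 Y252.422 F1007
G1 X84.641 Y170.485 F1007
G1 X28.648 Y170.485 F1007
G1 X28.648 Y252.422 F1007
M5
G0 X125.920 Y81.854
M4 S774
G1 X113.929 Y94.991 F1007
G1 X127.066 Y106.982 F1007
G1 X139.057 Y93.845 F1007
G1 X125.920 Y81.854 F1007
M5
G0 X0.000 Y0.000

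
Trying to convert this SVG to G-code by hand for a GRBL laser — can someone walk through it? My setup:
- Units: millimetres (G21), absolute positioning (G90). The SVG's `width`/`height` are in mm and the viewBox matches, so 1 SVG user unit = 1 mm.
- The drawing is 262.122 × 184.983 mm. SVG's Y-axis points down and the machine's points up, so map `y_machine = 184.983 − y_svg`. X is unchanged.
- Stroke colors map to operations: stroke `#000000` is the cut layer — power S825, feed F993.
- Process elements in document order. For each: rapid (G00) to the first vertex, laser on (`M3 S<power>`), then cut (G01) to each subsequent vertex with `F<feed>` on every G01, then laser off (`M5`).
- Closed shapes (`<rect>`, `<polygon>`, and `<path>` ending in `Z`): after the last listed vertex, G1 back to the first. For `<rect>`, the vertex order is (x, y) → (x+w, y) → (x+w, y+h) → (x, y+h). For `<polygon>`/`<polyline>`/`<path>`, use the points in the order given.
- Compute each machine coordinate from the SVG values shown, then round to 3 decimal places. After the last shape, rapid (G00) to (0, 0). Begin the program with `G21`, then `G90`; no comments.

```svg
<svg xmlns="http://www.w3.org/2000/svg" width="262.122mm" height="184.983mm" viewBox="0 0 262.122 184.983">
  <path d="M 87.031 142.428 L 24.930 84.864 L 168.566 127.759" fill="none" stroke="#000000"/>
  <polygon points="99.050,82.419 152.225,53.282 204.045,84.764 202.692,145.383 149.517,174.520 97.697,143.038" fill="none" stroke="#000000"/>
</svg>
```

G21
G90
G00 X87.031 Y42.555
M3 S825
G01 X24.930 Y100.119 F993
G01 X168.566 Y57.224 F993
M5
G00 X99.050 Y102.564
M3 S825
G01 X152.225 Y131.701 F993
G01 X204.045 Y100.219 F993
G01 X202.692 Y39.600 F993
G01 X149.517 Y10.463 F993
G01 X97.697 Y41.945 F993
G01 X99.050 Y102.564 F993
M5
G00 X0.000 Y0.000

1 u = 1 mm; y_m = 184.983 − y.

[1] `<path>` open polyline, #000000→cut S825 F993: (87.031,42.555) → (24.930,100.119) → (168.566,57.224)

[2] `<polygon>` regular polygon, #000000→cut S825 F993: (99.050,102.564) → (152.225,131.701) → (204.045,100.219) → (202.692,39.600) → (149.517,10.463) → (97.697,41.945) → (99.050,102.564) (closed)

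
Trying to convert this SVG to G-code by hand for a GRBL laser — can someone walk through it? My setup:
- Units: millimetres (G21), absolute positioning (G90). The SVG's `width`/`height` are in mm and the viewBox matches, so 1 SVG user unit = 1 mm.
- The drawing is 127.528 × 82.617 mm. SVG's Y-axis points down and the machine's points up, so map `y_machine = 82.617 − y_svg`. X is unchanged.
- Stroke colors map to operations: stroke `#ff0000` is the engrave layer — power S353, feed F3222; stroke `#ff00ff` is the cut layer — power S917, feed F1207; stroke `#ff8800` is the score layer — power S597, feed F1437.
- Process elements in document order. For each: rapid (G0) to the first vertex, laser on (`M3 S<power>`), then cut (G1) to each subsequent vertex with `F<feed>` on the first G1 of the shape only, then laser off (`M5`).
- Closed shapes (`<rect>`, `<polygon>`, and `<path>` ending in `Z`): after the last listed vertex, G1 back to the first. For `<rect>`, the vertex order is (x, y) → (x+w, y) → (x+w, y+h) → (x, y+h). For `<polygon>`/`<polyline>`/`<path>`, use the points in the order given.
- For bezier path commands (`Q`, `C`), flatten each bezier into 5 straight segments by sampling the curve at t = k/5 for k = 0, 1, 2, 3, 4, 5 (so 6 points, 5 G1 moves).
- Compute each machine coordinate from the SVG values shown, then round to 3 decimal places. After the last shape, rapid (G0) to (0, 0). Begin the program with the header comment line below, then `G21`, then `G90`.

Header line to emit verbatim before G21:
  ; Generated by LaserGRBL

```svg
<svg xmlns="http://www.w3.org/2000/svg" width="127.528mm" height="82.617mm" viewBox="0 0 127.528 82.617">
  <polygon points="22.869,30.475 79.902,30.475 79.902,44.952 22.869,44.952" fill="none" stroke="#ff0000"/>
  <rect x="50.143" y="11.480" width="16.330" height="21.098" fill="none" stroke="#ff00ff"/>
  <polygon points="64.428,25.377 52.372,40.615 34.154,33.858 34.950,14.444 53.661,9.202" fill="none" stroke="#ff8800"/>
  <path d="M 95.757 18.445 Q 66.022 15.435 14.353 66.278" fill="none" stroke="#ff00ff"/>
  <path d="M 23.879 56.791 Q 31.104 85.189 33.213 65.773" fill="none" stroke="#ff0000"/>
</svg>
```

; Generated by LaserGRBL
G21
G90
G0 X22.869 Y52.142
M3 S353
G1 X79.902 Y52.142 F3222
G1 X79.902 Y37.665
G1 X22.869 Y37.665
G1 X22.869 Y52.142
M5
G0 X50.143 Y71.137
M3 S917
G1 X66.473 Y71.137 F1207
G1 X66.473 Y50.039
G1 X50.143 Y50.039
G1 X50.143 Y71.137
M5
G0 X64.428 Y57.240
M3 S597
G1 X52.372 Y42.002 F1437
G1 X34.154 Y48.759
G1 X34.950 Y68.173
G1 X53.661 Y73.415
G1 X64.428 Y57.240
M5
G0 X95.757 Y64.172
M3 S917
G1 X82.986 Y63.222 F1207
G1 X68.460 Y57.964
G1 X52.179 Y48.397
G1 X34.143 Y34.522
G1 X14.353 Y16.339
M5
G0 X23.879 Y25.826
M3 S353
G1 X26.564 Y16.379 F3222
G1 X28.840 Y10.758
G1 X30.707 Y8.961
G1 X32.165 Y10.990
G1 X33.213 Y16.844
M5
G0 X0.000 Y0.000

Since the viewBox matches the mm dimensions, user units are millimetres directly. The only transform is the Y-flip y_m = 82.617 − y_svg.

Shape 1 is a rectangle drawn with `<polygon>`. Its stroke #ff0000 means engrave at S353, F3222. After flipping Y the toolpath is (22.869,52.142) → (79.902,52.142) → (79.902,37.665) → (22.869,37.665) → (22.869,52.142), returning to the start.

Shape 2 is a rectangle drawn with `<rect>`. Its stroke #ff00ff means cut at S917, F1207. After flipping Y the toolpath is (50.143,71.137) → (66.473,71.137) → (66.473,50.039) → (50.143,50.039) → (50.143,71.137), returning to the start.

Shape 3 is a regular polygon drawn with `<polygon>`. Its stroke #ff8800 means score at S597, F1437. After flipping Y the toolpath is (64.428,57.240) → (52.372,42.002) → (34.154,48.759) → (34.950,68.173) → (53.661,73.415) → (64.428,57.240), returning to the start.

Shape 4 is a quadratic bezier drawn with `<path>`. Its stroke #ff00ff means cut at S917, F1207. After flipping Y the toolpath is (95.757,64.172) → (82.986,63.222) → (68.460,57.964) → (52.179,48.397) → (34.143,34.522) → (14.353,16.339).

Shape 5 is a quadratic bezier drawn with `<path>`. Its stroke #ff0000 means engrave at S353, F3222. After flipping Y the toolpath is (23.879,25.826) → (26.564,16.379) → (28.840,10.758) → (30.707,8.961) → (32.165,10.990) → (33.213,16.844).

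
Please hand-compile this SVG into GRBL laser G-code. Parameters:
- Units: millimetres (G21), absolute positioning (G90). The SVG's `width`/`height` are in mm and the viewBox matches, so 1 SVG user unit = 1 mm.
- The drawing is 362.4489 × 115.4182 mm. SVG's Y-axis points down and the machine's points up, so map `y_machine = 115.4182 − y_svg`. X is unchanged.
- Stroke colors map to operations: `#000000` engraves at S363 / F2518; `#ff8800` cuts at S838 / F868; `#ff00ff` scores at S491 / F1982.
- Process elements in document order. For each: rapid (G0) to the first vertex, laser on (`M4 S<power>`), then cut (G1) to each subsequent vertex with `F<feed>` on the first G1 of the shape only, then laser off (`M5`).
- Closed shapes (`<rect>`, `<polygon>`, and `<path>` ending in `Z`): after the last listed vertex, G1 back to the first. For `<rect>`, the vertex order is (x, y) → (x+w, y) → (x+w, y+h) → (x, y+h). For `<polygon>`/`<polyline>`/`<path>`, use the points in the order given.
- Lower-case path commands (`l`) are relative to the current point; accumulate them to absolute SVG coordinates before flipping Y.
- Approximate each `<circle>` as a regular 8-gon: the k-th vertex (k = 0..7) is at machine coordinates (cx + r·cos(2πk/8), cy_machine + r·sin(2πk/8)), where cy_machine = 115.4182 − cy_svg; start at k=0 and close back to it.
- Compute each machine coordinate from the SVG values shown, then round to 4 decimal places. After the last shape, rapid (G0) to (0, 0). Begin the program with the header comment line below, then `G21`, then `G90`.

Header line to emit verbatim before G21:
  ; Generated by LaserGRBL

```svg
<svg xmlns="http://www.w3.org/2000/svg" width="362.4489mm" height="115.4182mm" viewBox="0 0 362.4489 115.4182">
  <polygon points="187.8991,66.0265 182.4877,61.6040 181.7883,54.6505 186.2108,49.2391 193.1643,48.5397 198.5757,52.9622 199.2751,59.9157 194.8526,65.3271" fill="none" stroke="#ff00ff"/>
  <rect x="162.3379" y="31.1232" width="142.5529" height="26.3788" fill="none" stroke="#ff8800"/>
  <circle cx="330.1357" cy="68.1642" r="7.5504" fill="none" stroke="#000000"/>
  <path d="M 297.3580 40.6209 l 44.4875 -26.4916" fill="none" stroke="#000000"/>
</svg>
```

1 u = 1 mm; y_m = 115.4182 − y.

[1] `<polygon>` regular polygon, #ff00ff→score S491 F1982: (187.8991,49.3917) → (182.4877,53.8142) → (181.7883,60.7677) → (186.2108,66.1791) → (193.1643,66.8785) → (198.5757,62.4560) → (199.2751,55.5025) → (194.8526,50.0911) → (187.8991,49.3917) (closed)

[2] `<rect>` rectangle, #ff8800→cut S838 F868: (162.3379,84.2950) → (304.8908,84.2950) → (304.8908,57.9162) → (162.3379,57.9162) → (162.3379,84.2950) (closed)

[3] `<circle>` circle, #000000→engrave S363 F2518: (337.6861,47.2540) → (335.4746,52.5929) → (330.1357,54.8044) → (324.7968,52.5929) → (322.5853,47.2540) → (324.7968,41.9151) → (330.1357,39.7036) → (335.4746,41.9151) → (337.6861,47.2540) (closed)

[4] `<path>` line segment, #000000→engrave S363 F2518: (297.3580,74.7973) → (341.8455,101.2889)

; Generated by LaserGRBL
G21
G90
G0 X187.8991 Y49.3917
M4 S491
G1 X182.4877 Y53.8142 F1982
G1 X181.7883 Y60.7677
G1 X186.2108 Y66.1791
G1 X193.1643 Y66.8785
G1 X198.5757 Y62.4560
G1 X199.2751 Y55.5025
G1 X194.8526 Y50.0911
G1 X187.8991 Y49.3917
M5
G0 X162.3379 Y84.2950
M4 S838
G1 X304.8908 Y84.2950 F868
G1 X304.8908 Y57.9162
G1 X162.3379 Y57.9162
G1 X162.3379 Y84.2950
M5
G0 X337.6861 Y47.2540
M4 S363
G1 X335.4746 Y52.5929 F2518
G1 X330.1357 Y54.8044
G1 X324.7968 Y52.5929
G1 X322.5853 Y47.2540
G1 X324.7968 Y41.9151
G1 X330.1357 Y39.7036
G1 X335.4746 Y41.9151
G1 X337.6861 Y47.2540
M5
G0 X297.3580 Y74.7973
M4 S363
G1 X341.8455 Y101.2889 F2518
M5
G0 X0.0000 Y0.0000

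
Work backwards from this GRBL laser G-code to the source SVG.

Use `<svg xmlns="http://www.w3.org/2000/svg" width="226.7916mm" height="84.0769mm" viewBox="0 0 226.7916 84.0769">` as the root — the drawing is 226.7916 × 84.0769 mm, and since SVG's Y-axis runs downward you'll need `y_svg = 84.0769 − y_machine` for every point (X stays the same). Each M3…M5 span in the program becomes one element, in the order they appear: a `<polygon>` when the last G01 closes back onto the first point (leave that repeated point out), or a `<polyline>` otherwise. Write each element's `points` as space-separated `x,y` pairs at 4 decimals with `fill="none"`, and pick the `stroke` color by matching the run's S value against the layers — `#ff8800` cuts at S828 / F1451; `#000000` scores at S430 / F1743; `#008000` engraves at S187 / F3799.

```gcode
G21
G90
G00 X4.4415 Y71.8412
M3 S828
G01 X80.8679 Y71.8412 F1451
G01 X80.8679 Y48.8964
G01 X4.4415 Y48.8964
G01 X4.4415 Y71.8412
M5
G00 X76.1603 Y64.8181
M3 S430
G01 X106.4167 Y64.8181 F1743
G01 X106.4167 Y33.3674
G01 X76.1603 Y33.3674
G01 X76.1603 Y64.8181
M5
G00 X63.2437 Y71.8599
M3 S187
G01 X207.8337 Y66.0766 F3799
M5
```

<svg xmlns="http://www.w3.org/2000/svg" width="226.7916mm" height="84.0769mm" viewBox="0 0 226.7916 84.0769">
  <polygon points="4.4415,12.2357 80.8679,12.2357 80.8679,35.1805 4.4415,35.1805" fill="none" stroke="#ff8800"/>
  <polygon points="76.1603,19.2588 106.4167,19.2588 106.4167,50.7095 76.1603,50.7095" fill="none" stroke="#000000"/>
  <polyline points="63.2437,12.2170 207.8337,18.0003" fill="none" stroke="#008000"/>
</svg>

Machine Y-up, SVG Y-down with viewBox height 84.0769, so y_svg = 84.0769 − y_machine; X carries over.

Run 1: S828 ⇒ cut layer `#ff8800`. The run returns to its start, so emit a `<polygon>` with points (Y-flipped): 4.4415,12.2357 80.8679,12.2357 80.8679,35.1805 4.4415,35.1805.

Run 2: power S430 maps to stroke `#000000` (score). The run returns to its start, so emit a `<polygon>` with points (Y-flipped): 76.1603,19.2588 106.4167,19.2588 106.4167,50.7095 76.1603,50.7095.

Run 3: S187 ⇒ engrave layer `#008000`. The run is open, so emit a `<polyline>` with points (Y-flipped): 63.2437,12.2170 207.8337,18.0003.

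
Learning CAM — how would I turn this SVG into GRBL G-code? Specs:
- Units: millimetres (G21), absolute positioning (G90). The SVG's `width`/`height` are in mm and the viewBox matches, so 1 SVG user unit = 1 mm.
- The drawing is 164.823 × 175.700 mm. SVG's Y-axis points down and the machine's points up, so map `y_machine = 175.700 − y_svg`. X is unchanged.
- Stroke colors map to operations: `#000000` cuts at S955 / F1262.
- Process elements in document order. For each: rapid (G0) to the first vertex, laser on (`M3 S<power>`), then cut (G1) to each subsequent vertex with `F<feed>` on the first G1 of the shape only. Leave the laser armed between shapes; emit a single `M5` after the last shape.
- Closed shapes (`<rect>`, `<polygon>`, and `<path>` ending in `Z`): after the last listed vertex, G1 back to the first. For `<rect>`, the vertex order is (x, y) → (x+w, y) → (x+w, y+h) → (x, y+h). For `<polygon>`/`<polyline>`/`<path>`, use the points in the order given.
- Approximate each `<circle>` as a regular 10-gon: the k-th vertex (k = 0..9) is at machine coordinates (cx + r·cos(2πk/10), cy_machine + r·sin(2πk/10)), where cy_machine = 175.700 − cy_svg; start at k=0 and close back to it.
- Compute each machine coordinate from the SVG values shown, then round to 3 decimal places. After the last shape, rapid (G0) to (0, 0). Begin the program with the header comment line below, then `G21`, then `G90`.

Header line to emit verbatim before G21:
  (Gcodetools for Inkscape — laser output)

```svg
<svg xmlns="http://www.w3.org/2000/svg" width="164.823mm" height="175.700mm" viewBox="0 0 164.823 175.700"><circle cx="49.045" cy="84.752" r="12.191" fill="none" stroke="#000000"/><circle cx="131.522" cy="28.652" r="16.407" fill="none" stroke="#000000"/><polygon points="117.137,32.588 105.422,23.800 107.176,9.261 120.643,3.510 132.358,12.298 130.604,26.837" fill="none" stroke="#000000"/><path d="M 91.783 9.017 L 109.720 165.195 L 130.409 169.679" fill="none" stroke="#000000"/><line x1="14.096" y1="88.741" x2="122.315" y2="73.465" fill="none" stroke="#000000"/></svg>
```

1 u = 1 mm; y_m = 175.700 − y.

[1] `<circle>` circle, #000000→cut S955 F1262: (61.236,90.948) → (58.908,98.114) → (52.812,102.542) → (45.278,102.542) → (39.182,98.114) → (36.854,90.948) → (39.182,83.782) → (45.278,79.354) → (52.812,79.354) → (58.908,83.782) → (61.236,90.948) (closed)

[2] `<circle>` circle, #000000→cut S955 F1262: (147.929,147.048) → (144.796,156.692) → (136.592,162.652) → (126.452,162.652) → (118.248,156.692) → (115.115,147.048) → (118.248,137.404) → (126.452,131.444) → (136.592,131.444) → (144.796,137.404) → (147.929,147.048) (closed)

[3] `<polygon>` regular polygon, #000000→cut S955 F1262: (117.137,143.112) → (105.422,151.900) → (107.176,166.439) → (120.643,172.190) → (132.358,163.402) → (130.604,148.863) → (117.137,143.112) (closed)

[4] `<path>` open polyline, #000000→cut S955 F1262: (91.783,166.683) → (109.720,10.505) → (130.409,6.021)

[5] `<line>` line segment, #000000→cut S955 F1262: (14.096,86.959) → (122.315,102.235)

(Gcodetools for Inkscape — laser output)
G21
G90
G0 X61.236 Y90.948
M3 S955
G1 X58.908 Y98.114 F1262
G1 X52.812 Y102.542
G1 X45.278 Y102.542
G1 X39.182 Y98.114
G1 X36.854 Y90.948
G1 X39.182 Y83.782
G1 X45.278 Y79.354
G1 X52.812 Y79.354
G1 X58.908 Y83.782
G1 X61.236 Y90.948
G0 X147.929 Y147.048
M3 S955
G1 X144.796 Y156.692 F1262
G1 X136.592 Y162.652
G1 X126.452 Y162.652
G1 X118.248 Y156.692
G1 X115.115 Y147.048
G1 X118.248 Y137.404
G1 X126.452 Y131.444
G1 X136.592 Y131.444
G1 X144.796 Y137.404
G1 X147.929 Y147.048
G0 X117.137 Y143.112
M3 S955
G1 X105.422 Y151.900 F1262
G1 X107.176 Y166.439
G1 X120.643 Y172.190
G1 X132.358 Y163.402
G1 X130.604 Y148.863
G1 X117.137 Y143.112
G0 X91.783 Y166.683
M3 S955
G1 X109.720 Y10.505 F1262
G1 X130.409 Y6.021
G0 X14.096 Y86.959
M3 S955
G1 X122.315 Y102.235 F1262
M5
G0 X0.000 Y0.000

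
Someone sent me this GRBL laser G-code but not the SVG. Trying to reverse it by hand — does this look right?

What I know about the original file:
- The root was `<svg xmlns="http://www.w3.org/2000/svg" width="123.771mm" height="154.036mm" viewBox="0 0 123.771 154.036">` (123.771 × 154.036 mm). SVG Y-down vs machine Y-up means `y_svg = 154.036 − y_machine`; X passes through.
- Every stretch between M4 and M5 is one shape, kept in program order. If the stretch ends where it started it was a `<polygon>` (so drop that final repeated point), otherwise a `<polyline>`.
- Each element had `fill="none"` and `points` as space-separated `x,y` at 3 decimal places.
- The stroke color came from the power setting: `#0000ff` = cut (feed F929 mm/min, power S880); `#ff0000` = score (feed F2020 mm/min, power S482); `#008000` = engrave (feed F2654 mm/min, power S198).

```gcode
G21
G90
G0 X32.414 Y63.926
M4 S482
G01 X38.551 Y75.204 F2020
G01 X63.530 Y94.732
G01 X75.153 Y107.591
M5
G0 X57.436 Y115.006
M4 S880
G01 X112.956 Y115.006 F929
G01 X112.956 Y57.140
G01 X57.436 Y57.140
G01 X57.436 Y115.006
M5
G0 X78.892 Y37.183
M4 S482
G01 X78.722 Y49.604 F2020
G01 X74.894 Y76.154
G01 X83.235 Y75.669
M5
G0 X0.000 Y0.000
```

<svg xmlns="http://www.w3.org/2000/svg" width="123.771mm" height="154.036mm" viewBox="0 0 123.771 154.036">
  <polyline points="32.414,90.110 38.551,78.832 63.530,59.304 75.153,46.445" fill="none" stroke="#ff0000"/>
  <polygon points="57.436,39.030 112.956,39.030 112.956,96.896 57.436,96.896" fill="none" stroke="#0000ff"/>
  <polyline points="78.892,116.853 78.722,104.432 74.894,77.882 83.235,78.367" fill="none" stroke="#ff0000"/>
</svg>

Each laser-on run becomes one SVG element. Flip Y back into SVG space with y_svg = 154.036 − y_machine.

Run 1: the run's S482 means `#ff0000` (score). The run is open, so emit a `<polyline>` with points (Y-flipped): 32.414,90.110 38.551,78.832 63.530,59.304 75.153,46.445.

Run 2: S880 ⇒ cut layer `#0000ff`. The run returns to its start, so emit a `<polygon>` with points (Y-flipped): 57.436,39.030 112.956,39.030 112.956,96.896 57.436,96.896.

Run 3: power S482 maps to stroke `#ff0000` (score). The run is open, so emit a `<polyline>` with points (Y-flipped): 78.892,116.853 78.722,104.432 74.894,77.882 83.235,78.367.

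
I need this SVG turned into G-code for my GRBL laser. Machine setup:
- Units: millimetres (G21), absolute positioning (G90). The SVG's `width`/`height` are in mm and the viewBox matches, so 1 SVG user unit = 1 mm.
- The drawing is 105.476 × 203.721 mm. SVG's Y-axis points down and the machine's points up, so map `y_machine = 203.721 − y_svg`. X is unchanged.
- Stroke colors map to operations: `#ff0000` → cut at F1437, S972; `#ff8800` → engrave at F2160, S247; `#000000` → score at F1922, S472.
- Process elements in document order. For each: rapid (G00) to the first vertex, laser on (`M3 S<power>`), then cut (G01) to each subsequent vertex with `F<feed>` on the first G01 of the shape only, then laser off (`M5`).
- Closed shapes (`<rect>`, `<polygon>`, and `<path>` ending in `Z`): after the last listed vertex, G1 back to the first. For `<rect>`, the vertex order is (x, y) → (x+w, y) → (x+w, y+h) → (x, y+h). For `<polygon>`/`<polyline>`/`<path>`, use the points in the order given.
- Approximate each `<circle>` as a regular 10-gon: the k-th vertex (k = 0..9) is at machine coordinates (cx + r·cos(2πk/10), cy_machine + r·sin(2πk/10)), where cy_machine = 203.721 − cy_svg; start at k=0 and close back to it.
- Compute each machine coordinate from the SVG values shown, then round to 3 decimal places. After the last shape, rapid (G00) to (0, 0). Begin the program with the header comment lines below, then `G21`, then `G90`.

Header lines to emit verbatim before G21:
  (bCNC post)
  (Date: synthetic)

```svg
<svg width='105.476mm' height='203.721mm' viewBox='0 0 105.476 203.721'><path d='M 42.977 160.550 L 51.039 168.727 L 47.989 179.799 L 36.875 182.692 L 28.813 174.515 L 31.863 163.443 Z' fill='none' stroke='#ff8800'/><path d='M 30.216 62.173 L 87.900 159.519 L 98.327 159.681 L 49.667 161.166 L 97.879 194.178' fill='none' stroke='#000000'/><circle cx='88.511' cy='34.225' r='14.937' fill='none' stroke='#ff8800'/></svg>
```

1 u = 1 mm; y_m = 203.721 − y.

[1] `<path>` regular polygon, #ff8800→engrave S247 F2160: (42.977,43.171) → (51.039,34.994) → (47.989,23.922) → (36.875,21.029) → (28.813,29.206) → (31.863,40.278) → (42.977,43.171) (closed)

[2] `<path>` open polyline, #000000→score S472 F1922: (30.216,141.548) → (87.900,44.202) → (98.327,44.040) → (49.667,42.555) → (97.879,9.543)

[3] `<circle>` circle, #ff8800→engrave S247 F2160: (103.448,169.496) → (100.595,178.276) → (93.127,183.702) → (83.895,183.702) → (76.427,178.276) → (73.574,169.496) → (76.427,160.716) → (83.895,155.290) → (93.127,155.290) → (100.595,160.716) → (103.448,169.496) (closed)

(bCNC post)
(Date: synthetic)
G21
G90
G00 X42.977 Y43.171
M3 S247
G01 X51.039 Y34.994 F2160
G01 X47.989 Y23.922
G01 X36.875 Y21.029
G01 X28.813 Y29.206
G01 X31.863 Y40.278
G01 X42.977 Y43.171
M5
G00 X30.216 Y141.548
M3 S472
G01 X87.900 Y44.202 F1922
G01 X98.327 Y44.040
G01 X49.667 Y42.555
G01 X97.879 Y9.543
M5
G00 X103.448 Y169.496
M3 S247
G01 X100.595 Y178.276 F2160
G01 X93.127 Y183.702
G01 X83.895 Y183.702
G01 X76.427 Y178.276
G01 X73.574 Y169.496
G01 X76.427 Y160.716
G01 X83.895 Y155.290
G01 X93.127 Y155.290
G01 X100.595 Y160.716
G01 X103.448 Y169.496
M5
G00 X0.000 Y0.000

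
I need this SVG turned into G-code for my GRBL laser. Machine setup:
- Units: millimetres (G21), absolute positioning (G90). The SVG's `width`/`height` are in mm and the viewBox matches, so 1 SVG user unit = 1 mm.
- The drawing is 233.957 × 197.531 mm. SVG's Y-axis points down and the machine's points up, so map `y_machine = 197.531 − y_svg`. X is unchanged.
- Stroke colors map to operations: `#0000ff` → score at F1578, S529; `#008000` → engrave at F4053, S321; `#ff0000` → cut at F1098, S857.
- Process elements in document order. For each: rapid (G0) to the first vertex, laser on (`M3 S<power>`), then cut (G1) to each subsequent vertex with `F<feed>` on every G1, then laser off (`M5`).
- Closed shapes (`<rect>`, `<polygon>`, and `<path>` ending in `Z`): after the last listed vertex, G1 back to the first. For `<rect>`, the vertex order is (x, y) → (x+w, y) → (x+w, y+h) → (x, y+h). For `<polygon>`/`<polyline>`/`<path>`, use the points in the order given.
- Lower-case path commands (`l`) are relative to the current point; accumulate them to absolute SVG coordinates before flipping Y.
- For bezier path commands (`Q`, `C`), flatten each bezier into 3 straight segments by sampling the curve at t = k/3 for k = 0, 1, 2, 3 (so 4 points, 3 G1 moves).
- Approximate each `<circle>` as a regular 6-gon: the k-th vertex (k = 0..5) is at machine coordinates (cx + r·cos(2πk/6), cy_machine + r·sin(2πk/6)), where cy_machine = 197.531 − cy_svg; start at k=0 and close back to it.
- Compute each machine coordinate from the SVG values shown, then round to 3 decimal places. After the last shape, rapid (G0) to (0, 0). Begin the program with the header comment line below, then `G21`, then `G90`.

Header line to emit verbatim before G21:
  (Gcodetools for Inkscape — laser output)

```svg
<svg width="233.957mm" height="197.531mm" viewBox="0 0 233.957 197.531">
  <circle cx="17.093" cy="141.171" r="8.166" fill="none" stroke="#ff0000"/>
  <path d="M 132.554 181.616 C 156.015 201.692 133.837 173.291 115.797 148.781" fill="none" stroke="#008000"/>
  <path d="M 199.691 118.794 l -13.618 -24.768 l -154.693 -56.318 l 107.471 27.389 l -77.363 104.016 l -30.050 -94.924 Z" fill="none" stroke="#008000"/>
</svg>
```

Since the viewBox matches the mm dimensions, user units are millimetres directly. The only transform is the Y-flip y_m = 197.531 − y_svg.

Shape 1 is a circle drawn with `<circle>`. Its stroke #ff0000 means cut at S857, F1098. After flipping Y the toolpath is (25.259,56.360) → (21.176,63.432) → (13.010,63.432) → (8.927,56.360) → (13.010,49.288) → (21.176,49.288) → (25.259,56.360), returning to the start.

Shape 2 is a cubic bezier drawn with `<path>`. Its stroke #008000 means engrave at S321, F4053. After flipping Y the toolpath is (132.554,15.915) → (142.646,10.058) → (133.373,24.883) → (115.797,48.750).

Shape 3 is a closed polygon drawn with `<path>`. Its stroke #008000 means engrave at S321, F4053. After flipping Y the toolpath is (199.691,78.737) → (186.073,103.505) → (31.380,159.823) → (138.851,132.434) → (61.488,28.418) → (31.438,123.342) → (199.691,78.737), returning to the start.

(Gcodetools for Inkscape — laser output)
G21
G90
G0 X25.259 Y56.360
M3 S857
G1 X21.176 Y63.432 F1098
G1 X13.010 Y63.432 F1098
G1 X8.927 Y56.360 F1098
G1 X13.010 Y49.288 F1098
G1 X21.176 Y49.288 F1098
G1 X25.259 Y56.360 F1098
M5
G0 X132.554 Y15.915
M3 S321
G1 X142.646 Y10.058 F4053
G1 X133.373 Y24.883 F4053
G1 X115.797 Y48.750 F4053
M5
G0 X199.691 Y78.737
M3 S321
G1 X186.073 Y103.505 F4053
G1 X31.380 Y159.823 F4053
G1 X138.851 Y132.434 F4053
G1 X61.488 Y28.418 F4053
G1 X31.438 Y123.342 F4053
G1 X199.691 Y78.737 F4053
M5
G0 X0.000 Y0.000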